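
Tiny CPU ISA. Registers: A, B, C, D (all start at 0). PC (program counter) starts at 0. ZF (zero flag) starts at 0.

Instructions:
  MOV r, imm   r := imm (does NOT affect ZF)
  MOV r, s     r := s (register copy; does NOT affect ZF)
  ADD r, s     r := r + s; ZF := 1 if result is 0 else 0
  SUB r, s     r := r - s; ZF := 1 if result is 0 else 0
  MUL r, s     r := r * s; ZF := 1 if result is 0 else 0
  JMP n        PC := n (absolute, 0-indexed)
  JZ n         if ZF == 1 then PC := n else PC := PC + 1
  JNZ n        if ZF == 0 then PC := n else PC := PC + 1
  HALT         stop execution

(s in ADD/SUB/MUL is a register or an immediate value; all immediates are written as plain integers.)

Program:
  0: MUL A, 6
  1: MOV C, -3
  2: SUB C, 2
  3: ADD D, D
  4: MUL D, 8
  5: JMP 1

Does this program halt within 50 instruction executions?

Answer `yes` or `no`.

Answer: no

Derivation:
Step 1: PC=0 exec 'MUL A, 6'. After: A=0 B=0 C=0 D=0 ZF=1 PC=1
Step 2: PC=1 exec 'MOV C, -3'. After: A=0 B=0 C=-3 D=0 ZF=1 PC=2
Step 3: PC=2 exec 'SUB C, 2'. After: A=0 B=0 C=-5 D=0 ZF=0 PC=3
Step 4: PC=3 exec 'ADD D, D'. After: A=0 B=0 C=-5 D=0 ZF=1 PC=4
Step 5: PC=4 exec 'MUL D, 8'. After: A=0 B=0 C=-5 D=0 ZF=1 PC=5
Step 6: PC=5 exec 'JMP 1'. After: A=0 B=0 C=-5 D=0 ZF=1 PC=1
Step 7: PC=1 exec 'MOV C, -3'. After: A=0 B=0 C=-3 D=0 ZF=1 PC=2
State after step 7 equals state after step 2: the program is in a cycle of length 5 and will never halt.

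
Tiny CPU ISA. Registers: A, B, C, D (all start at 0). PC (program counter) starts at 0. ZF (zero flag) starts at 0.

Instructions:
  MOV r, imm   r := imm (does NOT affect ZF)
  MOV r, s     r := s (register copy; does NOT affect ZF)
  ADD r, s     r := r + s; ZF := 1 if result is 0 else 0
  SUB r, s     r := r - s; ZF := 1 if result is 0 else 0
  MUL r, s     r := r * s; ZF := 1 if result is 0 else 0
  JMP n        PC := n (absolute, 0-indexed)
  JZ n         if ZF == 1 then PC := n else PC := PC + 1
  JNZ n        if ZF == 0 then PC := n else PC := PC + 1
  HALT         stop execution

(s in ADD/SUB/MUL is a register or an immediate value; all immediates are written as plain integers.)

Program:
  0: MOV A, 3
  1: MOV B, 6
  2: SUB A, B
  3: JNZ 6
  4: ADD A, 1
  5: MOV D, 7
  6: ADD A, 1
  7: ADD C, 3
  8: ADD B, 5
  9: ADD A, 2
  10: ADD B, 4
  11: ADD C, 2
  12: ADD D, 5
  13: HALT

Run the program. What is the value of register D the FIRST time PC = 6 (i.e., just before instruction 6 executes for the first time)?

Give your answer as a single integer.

Step 1: PC=0 exec 'MOV A, 3'. After: A=3 B=0 C=0 D=0 ZF=0 PC=1
Step 2: PC=1 exec 'MOV B, 6'. After: A=3 B=6 C=0 D=0 ZF=0 PC=2
Step 3: PC=2 exec 'SUB A, B'. After: A=-3 B=6 C=0 D=0 ZF=0 PC=3
Step 4: PC=3 exec 'JNZ 6'. After: A=-3 B=6 C=0 D=0 ZF=0 PC=6
First time PC=6: D=0

0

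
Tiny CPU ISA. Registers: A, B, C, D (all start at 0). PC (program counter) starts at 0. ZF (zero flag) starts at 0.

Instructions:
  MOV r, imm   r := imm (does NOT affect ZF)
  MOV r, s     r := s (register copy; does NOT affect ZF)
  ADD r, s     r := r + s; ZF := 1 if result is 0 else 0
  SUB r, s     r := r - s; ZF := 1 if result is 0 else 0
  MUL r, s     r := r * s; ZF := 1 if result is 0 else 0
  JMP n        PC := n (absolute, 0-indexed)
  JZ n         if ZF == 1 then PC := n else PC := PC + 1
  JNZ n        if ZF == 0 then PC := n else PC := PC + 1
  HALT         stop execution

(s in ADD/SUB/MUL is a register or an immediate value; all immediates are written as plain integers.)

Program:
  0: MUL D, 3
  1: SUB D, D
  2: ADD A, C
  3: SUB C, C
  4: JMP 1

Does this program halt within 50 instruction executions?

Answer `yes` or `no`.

Step 1: PC=0 exec 'MUL D, 3'. After: A=0 B=0 C=0 D=0 ZF=1 PC=1
Step 2: PC=1 exec 'SUB D, D'. After: A=0 B=0 C=0 D=0 ZF=1 PC=2
Step 3: PC=2 exec 'ADD A, C'. After: A=0 B=0 C=0 D=0 ZF=1 PC=3
Step 4: PC=3 exec 'SUB C, C'. After: A=0 B=0 C=0 D=0 ZF=1 PC=4
Step 5: PC=4 exec 'JMP 1'. After: A=0 B=0 C=0 D=0 ZF=1 PC=1
State after step 5 equals state after step 1: the program is in a cycle of length 4 and will never halt.

Answer: no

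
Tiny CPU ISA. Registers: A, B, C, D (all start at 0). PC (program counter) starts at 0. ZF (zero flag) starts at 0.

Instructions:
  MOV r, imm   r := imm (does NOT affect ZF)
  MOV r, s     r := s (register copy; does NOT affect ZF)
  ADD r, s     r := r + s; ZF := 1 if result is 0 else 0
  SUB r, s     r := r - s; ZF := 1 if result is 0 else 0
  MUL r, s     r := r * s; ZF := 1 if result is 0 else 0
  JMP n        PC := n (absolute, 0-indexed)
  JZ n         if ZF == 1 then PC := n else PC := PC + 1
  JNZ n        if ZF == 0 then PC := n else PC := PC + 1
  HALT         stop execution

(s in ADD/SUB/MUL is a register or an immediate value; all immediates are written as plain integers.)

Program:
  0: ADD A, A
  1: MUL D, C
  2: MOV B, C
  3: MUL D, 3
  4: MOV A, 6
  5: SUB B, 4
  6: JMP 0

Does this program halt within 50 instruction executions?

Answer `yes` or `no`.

Step 1: PC=0 exec 'ADD A, A'. After: A=0 B=0 C=0 D=0 ZF=1 PC=1
Step 2: PC=1 exec 'MUL D, C'. After: A=0 B=0 C=0 D=0 ZF=1 PC=2
Step 3: PC=2 exec 'MOV B, C'. After: A=0 B=0 C=0 D=0 ZF=1 PC=3
Step 4: PC=3 exec 'MUL D, 3'. After: A=0 B=0 C=0 D=0 ZF=1 PC=4
Step 5: PC=4 exec 'MOV A, 6'. After: A=6 B=0 C=0 D=0 ZF=1 PC=5
Step 6: PC=5 exec 'SUB B, 4'. After: A=6 B=-4 C=0 D=0 ZF=0 PC=6
Step 7: PC=6 exec 'JMP 0'. After: A=6 B=-4 C=0 D=0 ZF=0 PC=0
Step 8: PC=0 exec 'ADD A, A'. After: A=12 B=-4 C=0 D=0 ZF=0 PC=1
Step 9: PC=1 exec 'MUL D, C'. After: A=12 B=-4 C=0 D=0 ZF=1 PC=2
Step 10: PC=2 exec 'MOV B, C'. After: A=12 B=0 C=0 D=0 ZF=1 PC=3
Step 11: PC=3 exec 'MUL D, 3'. After: A=12 B=0 C=0 D=0 ZF=1 PC=4
Step 12: PC=4 exec 'MOV A, 6'. After: A=6 B=0 C=0 D=0 ZF=1 PC=5
State after step 12 equals state after step 5: the program is in a cycle of length 7 and will never halt.

Answer: no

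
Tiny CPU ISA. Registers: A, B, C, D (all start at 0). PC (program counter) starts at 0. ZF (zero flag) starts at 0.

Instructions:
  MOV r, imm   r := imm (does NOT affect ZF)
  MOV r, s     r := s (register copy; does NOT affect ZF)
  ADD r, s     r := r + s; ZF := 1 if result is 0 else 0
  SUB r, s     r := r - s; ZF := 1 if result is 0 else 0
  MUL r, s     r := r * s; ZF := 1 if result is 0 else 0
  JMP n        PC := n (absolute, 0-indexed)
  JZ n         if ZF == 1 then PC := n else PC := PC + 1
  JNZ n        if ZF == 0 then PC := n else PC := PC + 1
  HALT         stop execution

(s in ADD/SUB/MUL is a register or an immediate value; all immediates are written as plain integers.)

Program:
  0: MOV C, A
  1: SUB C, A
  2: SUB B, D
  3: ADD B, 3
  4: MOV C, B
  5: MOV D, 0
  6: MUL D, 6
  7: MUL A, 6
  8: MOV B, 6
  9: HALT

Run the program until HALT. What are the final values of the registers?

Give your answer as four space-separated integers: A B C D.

Step 1: PC=0 exec 'MOV C, A'. After: A=0 B=0 C=0 D=0 ZF=0 PC=1
Step 2: PC=1 exec 'SUB C, A'. After: A=0 B=0 C=0 D=0 ZF=1 PC=2
Step 3: PC=2 exec 'SUB B, D'. After: A=0 B=0 C=0 D=0 ZF=1 PC=3
Step 4: PC=3 exec 'ADD B, 3'. After: A=0 B=3 C=0 D=0 ZF=0 PC=4
Step 5: PC=4 exec 'MOV C, B'. After: A=0 B=3 C=3 D=0 ZF=0 PC=5
Step 6: PC=5 exec 'MOV D, 0'. After: A=0 B=3 C=3 D=0 ZF=0 PC=6
Step 7: PC=6 exec 'MUL D, 6'. After: A=0 B=3 C=3 D=0 ZF=1 PC=7
Step 8: PC=7 exec 'MUL A, 6'. After: A=0 B=3 C=3 D=0 ZF=1 PC=8
Step 9: PC=8 exec 'MOV B, 6'. After: A=0 B=6 C=3 D=0 ZF=1 PC=9
Step 10: PC=9 exec 'HALT'. After: A=0 B=6 C=3 D=0 ZF=1 PC=9 HALTED

Answer: 0 6 3 0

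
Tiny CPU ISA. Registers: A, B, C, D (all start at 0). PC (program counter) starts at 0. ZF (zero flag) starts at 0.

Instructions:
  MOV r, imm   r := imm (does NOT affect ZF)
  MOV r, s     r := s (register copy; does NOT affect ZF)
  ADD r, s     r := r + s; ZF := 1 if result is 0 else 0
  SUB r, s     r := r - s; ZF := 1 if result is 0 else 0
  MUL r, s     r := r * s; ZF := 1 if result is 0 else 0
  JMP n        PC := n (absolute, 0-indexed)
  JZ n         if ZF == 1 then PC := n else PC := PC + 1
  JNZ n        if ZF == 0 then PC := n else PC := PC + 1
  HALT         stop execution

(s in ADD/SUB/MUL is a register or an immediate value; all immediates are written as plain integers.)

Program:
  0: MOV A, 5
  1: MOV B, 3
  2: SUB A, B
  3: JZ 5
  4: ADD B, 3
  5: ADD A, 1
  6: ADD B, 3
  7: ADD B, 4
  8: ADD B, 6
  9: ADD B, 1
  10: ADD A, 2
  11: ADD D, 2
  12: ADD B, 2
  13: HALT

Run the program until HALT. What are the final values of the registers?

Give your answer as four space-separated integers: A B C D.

Step 1: PC=0 exec 'MOV A, 5'. After: A=5 B=0 C=0 D=0 ZF=0 PC=1
Step 2: PC=1 exec 'MOV B, 3'. After: A=5 B=3 C=0 D=0 ZF=0 PC=2
Step 3: PC=2 exec 'SUB A, B'. After: A=2 B=3 C=0 D=0 ZF=0 PC=3
Step 4: PC=3 exec 'JZ 5'. After: A=2 B=3 C=0 D=0 ZF=0 PC=4
Step 5: PC=4 exec 'ADD B, 3'. After: A=2 B=6 C=0 D=0 ZF=0 PC=5
Step 6: PC=5 exec 'ADD A, 1'. After: A=3 B=6 C=0 D=0 ZF=0 PC=6
Step 7: PC=6 exec 'ADD B, 3'. After: A=3 B=9 C=0 D=0 ZF=0 PC=7
Step 8: PC=7 exec 'ADD B, 4'. After: A=3 B=13 C=0 D=0 ZF=0 PC=8
Step 9: PC=8 exec 'ADD B, 6'. After: A=3 B=19 C=0 D=0 ZF=0 PC=9
Step 10: PC=9 exec 'ADD B, 1'. After: A=3 B=20 C=0 D=0 ZF=0 PC=10
Step 11: PC=10 exec 'ADD A, 2'. After: A=5 B=20 C=0 D=0 ZF=0 PC=11
Step 12: PC=11 exec 'ADD D, 2'. After: A=5 B=20 C=0 D=2 ZF=0 PC=12
Step 13: PC=12 exec 'ADD B, 2'. After: A=5 B=22 C=0 D=2 ZF=0 PC=13
Step 14: PC=13 exec 'HALT'. After: A=5 B=22 C=0 D=2 ZF=0 PC=13 HALTED

Answer: 5 22 0 2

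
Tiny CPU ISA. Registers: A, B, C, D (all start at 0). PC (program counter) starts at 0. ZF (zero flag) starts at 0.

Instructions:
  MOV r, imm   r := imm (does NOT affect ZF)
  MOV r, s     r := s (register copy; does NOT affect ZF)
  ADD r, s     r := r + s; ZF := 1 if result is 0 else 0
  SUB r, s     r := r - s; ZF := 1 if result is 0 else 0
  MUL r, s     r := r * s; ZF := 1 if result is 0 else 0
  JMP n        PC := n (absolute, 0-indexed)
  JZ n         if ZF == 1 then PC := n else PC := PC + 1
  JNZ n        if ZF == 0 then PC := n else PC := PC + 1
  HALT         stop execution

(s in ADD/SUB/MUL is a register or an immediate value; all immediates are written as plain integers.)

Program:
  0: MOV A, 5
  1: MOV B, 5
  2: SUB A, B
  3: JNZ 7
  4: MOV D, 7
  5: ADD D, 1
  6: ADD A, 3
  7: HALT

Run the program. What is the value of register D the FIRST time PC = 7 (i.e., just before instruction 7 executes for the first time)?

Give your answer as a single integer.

Step 1: PC=0 exec 'MOV A, 5'. After: A=5 B=0 C=0 D=0 ZF=0 PC=1
Step 2: PC=1 exec 'MOV B, 5'. After: A=5 B=5 C=0 D=0 ZF=0 PC=2
Step 3: PC=2 exec 'SUB A, B'. After: A=0 B=5 C=0 D=0 ZF=1 PC=3
Step 4: PC=3 exec 'JNZ 7'. After: A=0 B=5 C=0 D=0 ZF=1 PC=4
Step 5: PC=4 exec 'MOV D, 7'. After: A=0 B=5 C=0 D=7 ZF=1 PC=5
Step 6: PC=5 exec 'ADD D, 1'. After: A=0 B=5 C=0 D=8 ZF=0 PC=6
Step 7: PC=6 exec 'ADD A, 3'. After: A=3 B=5 C=0 D=8 ZF=0 PC=7
First time PC=7: D=8

8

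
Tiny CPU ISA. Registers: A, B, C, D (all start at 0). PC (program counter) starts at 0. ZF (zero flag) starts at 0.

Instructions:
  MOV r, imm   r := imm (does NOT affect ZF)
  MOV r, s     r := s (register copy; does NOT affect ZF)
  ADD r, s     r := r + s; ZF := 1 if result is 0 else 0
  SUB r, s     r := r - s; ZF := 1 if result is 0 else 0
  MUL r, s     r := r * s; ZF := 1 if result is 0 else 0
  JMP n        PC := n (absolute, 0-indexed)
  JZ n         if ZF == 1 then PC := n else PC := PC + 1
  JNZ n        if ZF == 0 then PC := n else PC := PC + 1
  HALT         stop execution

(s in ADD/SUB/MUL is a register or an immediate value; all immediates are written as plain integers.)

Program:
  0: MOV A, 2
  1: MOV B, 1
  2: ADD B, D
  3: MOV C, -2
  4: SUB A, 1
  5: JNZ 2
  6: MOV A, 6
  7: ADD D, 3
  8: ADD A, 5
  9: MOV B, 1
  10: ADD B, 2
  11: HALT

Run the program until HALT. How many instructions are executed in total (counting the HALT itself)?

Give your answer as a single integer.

Answer: 16

Derivation:
Step 1: PC=0 exec 'MOV A, 2'. After: A=2 B=0 C=0 D=0 ZF=0 PC=1
Step 2: PC=1 exec 'MOV B, 1'. After: A=2 B=1 C=0 D=0 ZF=0 PC=2
Step 3: PC=2 exec 'ADD B, D'. After: A=2 B=1 C=0 D=0 ZF=0 PC=3
Step 4: PC=3 exec 'MOV C, -2'. After: A=2 B=1 C=-2 D=0 ZF=0 PC=4
Step 5: PC=4 exec 'SUB A, 1'. After: A=1 B=1 C=-2 D=0 ZF=0 PC=5
Step 6: PC=5 exec 'JNZ 2'. After: A=1 B=1 C=-2 D=0 ZF=0 PC=2
Step 7: PC=2 exec 'ADD B, D'. After: A=1 B=1 C=-2 D=0 ZF=0 PC=3
Step 8: PC=3 exec 'MOV C, -2'. After: A=1 B=1 C=-2 D=0 ZF=0 PC=4
Step 9: PC=4 exec 'SUB A, 1'. After: A=0 B=1 C=-2 D=0 ZF=1 PC=5
Step 10: PC=5 exec 'JNZ 2'. After: A=0 B=1 C=-2 D=0 ZF=1 PC=6
Step 11: PC=6 exec 'MOV A, 6'. After: A=6 B=1 C=-2 D=0 ZF=1 PC=7
Step 12: PC=7 exec 'ADD D, 3'. After: A=6 B=1 C=-2 D=3 ZF=0 PC=8
Step 13: PC=8 exec 'ADD A, 5'. After: A=11 B=1 C=-2 D=3 ZF=0 PC=9
Step 14: PC=9 exec 'MOV B, 1'. After: A=11 B=1 C=-2 D=3 ZF=0 PC=10
Step 15: PC=10 exec 'ADD B, 2'. After: A=11 B=3 C=-2 D=3 ZF=0 PC=11
Step 16: PC=11 exec 'HALT'. After: A=11 B=3 C=-2 D=3 ZF=0 PC=11 HALTED
Total instructions executed: 16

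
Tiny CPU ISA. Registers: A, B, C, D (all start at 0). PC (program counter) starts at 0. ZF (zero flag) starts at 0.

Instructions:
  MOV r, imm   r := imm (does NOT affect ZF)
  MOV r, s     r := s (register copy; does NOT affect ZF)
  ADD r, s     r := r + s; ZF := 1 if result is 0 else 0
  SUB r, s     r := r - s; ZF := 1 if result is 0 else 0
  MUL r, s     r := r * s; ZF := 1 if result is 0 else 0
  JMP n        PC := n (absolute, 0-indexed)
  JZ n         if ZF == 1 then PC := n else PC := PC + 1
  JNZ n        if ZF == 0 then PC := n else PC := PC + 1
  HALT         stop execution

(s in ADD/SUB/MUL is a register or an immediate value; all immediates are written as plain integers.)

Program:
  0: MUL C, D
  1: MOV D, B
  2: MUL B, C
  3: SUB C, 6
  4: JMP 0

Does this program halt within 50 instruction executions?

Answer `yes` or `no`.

Step 1: PC=0 exec 'MUL C, D'. After: A=0 B=0 C=0 D=0 ZF=1 PC=1
Step 2: PC=1 exec 'MOV D, B'. After: A=0 B=0 C=0 D=0 ZF=1 PC=2
Step 3: PC=2 exec 'MUL B, C'. After: A=0 B=0 C=0 D=0 ZF=1 PC=3
Step 4: PC=3 exec 'SUB C, 6'. After: A=0 B=0 C=-6 D=0 ZF=0 PC=4
Step 5: PC=4 exec 'JMP 0'. After: A=0 B=0 C=-6 D=0 ZF=0 PC=0
Step 6: PC=0 exec 'MUL C, D'. After: A=0 B=0 C=0 D=0 ZF=1 PC=1
State after step 6 equals state after step 1: the program is in a cycle of length 5 and will never halt.

Answer: no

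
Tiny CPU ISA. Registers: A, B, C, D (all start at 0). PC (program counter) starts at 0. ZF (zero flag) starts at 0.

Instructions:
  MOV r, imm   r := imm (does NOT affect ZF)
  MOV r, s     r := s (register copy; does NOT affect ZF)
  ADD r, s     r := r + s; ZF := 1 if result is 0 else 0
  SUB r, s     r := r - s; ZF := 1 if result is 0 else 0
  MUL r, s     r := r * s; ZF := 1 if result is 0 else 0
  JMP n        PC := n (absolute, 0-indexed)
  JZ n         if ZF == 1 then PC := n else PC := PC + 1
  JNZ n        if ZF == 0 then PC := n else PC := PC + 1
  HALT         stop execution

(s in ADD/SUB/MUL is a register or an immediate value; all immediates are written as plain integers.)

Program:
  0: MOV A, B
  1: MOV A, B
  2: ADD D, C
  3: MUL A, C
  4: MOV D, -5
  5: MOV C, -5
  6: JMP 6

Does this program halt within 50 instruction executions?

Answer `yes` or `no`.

Step 1: PC=0 exec 'MOV A, B'. After: A=0 B=0 C=0 D=0 ZF=0 PC=1
Step 2: PC=1 exec 'MOV A, B'. After: A=0 B=0 C=0 D=0 ZF=0 PC=2
Step 3: PC=2 exec 'ADD D, C'. After: A=0 B=0 C=0 D=0 ZF=1 PC=3
Step 4: PC=3 exec 'MUL A, C'. After: A=0 B=0 C=0 D=0 ZF=1 PC=4
Step 5: PC=4 exec 'MOV D, -5'. After: A=0 B=0 C=0 D=-5 ZF=1 PC=5
Step 6: PC=5 exec 'MOV C, -5'. After: A=0 B=0 C=-5 D=-5 ZF=1 PC=6
Step 7: PC=6 exec 'JMP 6'. After: A=0 B=0 C=-5 D=-5 ZF=1 PC=6
State after step 7 equals state after step 6: the program is in a cycle of length 1 and will never halt.

Answer: no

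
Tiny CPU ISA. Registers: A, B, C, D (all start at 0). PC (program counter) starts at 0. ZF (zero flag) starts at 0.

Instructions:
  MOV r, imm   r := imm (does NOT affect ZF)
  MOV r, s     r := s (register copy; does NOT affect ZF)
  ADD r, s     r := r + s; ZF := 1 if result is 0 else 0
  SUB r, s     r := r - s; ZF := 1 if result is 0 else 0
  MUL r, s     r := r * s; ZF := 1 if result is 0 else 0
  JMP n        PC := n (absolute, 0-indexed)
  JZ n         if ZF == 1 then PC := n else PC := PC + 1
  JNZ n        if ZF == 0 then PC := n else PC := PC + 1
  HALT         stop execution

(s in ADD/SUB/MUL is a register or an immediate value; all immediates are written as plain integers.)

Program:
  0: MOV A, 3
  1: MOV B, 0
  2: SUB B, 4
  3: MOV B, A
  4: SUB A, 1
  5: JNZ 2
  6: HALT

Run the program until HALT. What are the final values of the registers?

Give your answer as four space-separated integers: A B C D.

Answer: 0 1 0 0

Derivation:
Step 1: PC=0 exec 'MOV A, 3'. After: A=3 B=0 C=0 D=0 ZF=0 PC=1
Step 2: PC=1 exec 'MOV B, 0'. After: A=3 B=0 C=0 D=0 ZF=0 PC=2
Step 3: PC=2 exec 'SUB B, 4'. After: A=3 B=-4 C=0 D=0 ZF=0 PC=3
Step 4: PC=3 exec 'MOV B, A'. After: A=3 B=3 C=0 D=0 ZF=0 PC=4
Step 5: PC=4 exec 'SUB A, 1'. After: A=2 B=3 C=0 D=0 ZF=0 PC=5
Step 6: PC=5 exec 'JNZ 2'. After: A=2 B=3 C=0 D=0 ZF=0 PC=2
Step 7: PC=2 exec 'SUB B, 4'. After: A=2 B=-1 C=0 D=0 ZF=0 PC=3
Step 8: PC=3 exec 'MOV B, A'. After: A=2 B=2 C=0 D=0 ZF=0 PC=4
Step 9: PC=4 exec 'SUB A, 1'. After: A=1 B=2 C=0 D=0 ZF=0 PC=5
Step 10: PC=5 exec 'JNZ 2'. After: A=1 B=2 C=0 D=0 ZF=0 PC=2
Step 11: PC=2 exec 'SUB B, 4'. After: A=1 B=-2 C=0 D=0 ZF=0 PC=3
Step 12: PC=3 exec 'MOV B, A'. After: A=1 B=1 C=0 D=0 ZF=0 PC=4
Step 13: PC=4 exec 'SUB A, 1'. After: A=0 B=1 C=0 D=0 ZF=1 PC=5
Step 14: PC=5 exec 'JNZ 2'. After: A=0 B=1 C=0 D=0 ZF=1 PC=6
Step 15: PC=6 exec 'HALT'. After: A=0 B=1 C=0 D=0 ZF=1 PC=6 HALTED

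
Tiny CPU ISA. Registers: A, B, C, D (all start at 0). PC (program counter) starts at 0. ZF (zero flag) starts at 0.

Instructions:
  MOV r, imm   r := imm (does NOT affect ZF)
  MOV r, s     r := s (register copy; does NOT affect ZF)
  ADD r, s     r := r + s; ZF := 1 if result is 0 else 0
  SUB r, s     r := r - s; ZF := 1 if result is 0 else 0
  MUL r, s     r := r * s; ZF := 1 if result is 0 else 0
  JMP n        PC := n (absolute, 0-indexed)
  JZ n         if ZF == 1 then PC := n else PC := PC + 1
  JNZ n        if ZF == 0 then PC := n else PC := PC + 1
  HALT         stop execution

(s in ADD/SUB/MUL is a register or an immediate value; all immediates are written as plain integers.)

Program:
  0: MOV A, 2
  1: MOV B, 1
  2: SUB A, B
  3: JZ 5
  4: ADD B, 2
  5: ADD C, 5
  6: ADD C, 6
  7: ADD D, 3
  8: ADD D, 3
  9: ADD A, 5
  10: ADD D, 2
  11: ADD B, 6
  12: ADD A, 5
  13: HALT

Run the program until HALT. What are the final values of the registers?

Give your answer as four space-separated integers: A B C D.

Answer: 11 9 11 8

Derivation:
Step 1: PC=0 exec 'MOV A, 2'. After: A=2 B=0 C=0 D=0 ZF=0 PC=1
Step 2: PC=1 exec 'MOV B, 1'. After: A=2 B=1 C=0 D=0 ZF=0 PC=2
Step 3: PC=2 exec 'SUB A, B'. After: A=1 B=1 C=0 D=0 ZF=0 PC=3
Step 4: PC=3 exec 'JZ 5'. After: A=1 B=1 C=0 D=0 ZF=0 PC=4
Step 5: PC=4 exec 'ADD B, 2'. After: A=1 B=3 C=0 D=0 ZF=0 PC=5
Step 6: PC=5 exec 'ADD C, 5'. After: A=1 B=3 C=5 D=0 ZF=0 PC=6
Step 7: PC=6 exec 'ADD C, 6'. After: A=1 B=3 C=11 D=0 ZF=0 PC=7
Step 8: PC=7 exec 'ADD D, 3'. After: A=1 B=3 C=11 D=3 ZF=0 PC=8
Step 9: PC=8 exec 'ADD D, 3'. After: A=1 B=3 C=11 D=6 ZF=0 PC=9
Step 10: PC=9 exec 'ADD A, 5'. After: A=6 B=3 C=11 D=6 ZF=0 PC=10
Step 11: PC=10 exec 'ADD D, 2'. After: A=6 B=3 C=11 D=8 ZF=0 PC=11
Step 12: PC=11 exec 'ADD B, 6'. After: A=6 B=9 C=11 D=8 ZF=0 PC=12
Step 13: PC=12 exec 'ADD A, 5'. After: A=11 B=9 C=11 D=8 ZF=0 PC=13
Step 14: PC=13 exec 'HALT'. After: A=11 B=9 C=11 D=8 ZF=0 PC=13 HALTED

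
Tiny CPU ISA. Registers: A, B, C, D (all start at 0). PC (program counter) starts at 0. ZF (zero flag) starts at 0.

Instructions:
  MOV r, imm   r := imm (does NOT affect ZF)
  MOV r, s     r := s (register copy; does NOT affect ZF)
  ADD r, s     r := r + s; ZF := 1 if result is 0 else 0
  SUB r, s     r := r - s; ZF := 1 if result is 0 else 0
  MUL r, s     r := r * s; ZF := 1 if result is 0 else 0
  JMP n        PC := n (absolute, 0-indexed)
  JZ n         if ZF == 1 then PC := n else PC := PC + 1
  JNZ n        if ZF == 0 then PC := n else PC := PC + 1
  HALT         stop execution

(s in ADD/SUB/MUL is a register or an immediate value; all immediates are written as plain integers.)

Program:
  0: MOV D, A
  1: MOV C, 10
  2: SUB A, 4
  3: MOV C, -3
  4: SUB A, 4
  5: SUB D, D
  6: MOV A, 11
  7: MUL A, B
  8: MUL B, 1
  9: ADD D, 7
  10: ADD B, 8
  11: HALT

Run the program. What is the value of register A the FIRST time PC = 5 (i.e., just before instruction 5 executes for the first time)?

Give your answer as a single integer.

Step 1: PC=0 exec 'MOV D, A'. After: A=0 B=0 C=0 D=0 ZF=0 PC=1
Step 2: PC=1 exec 'MOV C, 10'. After: A=0 B=0 C=10 D=0 ZF=0 PC=2
Step 3: PC=2 exec 'SUB A, 4'. After: A=-4 B=0 C=10 D=0 ZF=0 PC=3
Step 4: PC=3 exec 'MOV C, -3'. After: A=-4 B=0 C=-3 D=0 ZF=0 PC=4
Step 5: PC=4 exec 'SUB A, 4'. After: A=-8 B=0 C=-3 D=0 ZF=0 PC=5
First time PC=5: A=-8

-8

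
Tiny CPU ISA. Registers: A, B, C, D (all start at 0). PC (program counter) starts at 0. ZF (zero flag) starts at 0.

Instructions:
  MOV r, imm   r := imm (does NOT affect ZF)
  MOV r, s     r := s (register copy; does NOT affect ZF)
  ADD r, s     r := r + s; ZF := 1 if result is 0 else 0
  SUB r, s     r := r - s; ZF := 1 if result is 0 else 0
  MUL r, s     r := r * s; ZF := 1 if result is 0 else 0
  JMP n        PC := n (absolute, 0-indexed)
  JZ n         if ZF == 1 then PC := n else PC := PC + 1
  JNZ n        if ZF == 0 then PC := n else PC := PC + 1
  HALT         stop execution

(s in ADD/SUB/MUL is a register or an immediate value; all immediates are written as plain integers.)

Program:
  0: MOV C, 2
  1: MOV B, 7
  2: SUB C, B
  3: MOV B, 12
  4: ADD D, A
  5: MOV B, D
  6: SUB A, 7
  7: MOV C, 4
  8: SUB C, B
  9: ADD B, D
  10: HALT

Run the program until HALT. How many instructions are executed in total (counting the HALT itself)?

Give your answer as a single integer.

Step 1: PC=0 exec 'MOV C, 2'. After: A=0 B=0 C=2 D=0 ZF=0 PC=1
Step 2: PC=1 exec 'MOV B, 7'. After: A=0 B=7 C=2 D=0 ZF=0 PC=2
Step 3: PC=2 exec 'SUB C, B'. After: A=0 B=7 C=-5 D=0 ZF=0 PC=3
Step 4: PC=3 exec 'MOV B, 12'. After: A=0 B=12 C=-5 D=0 ZF=0 PC=4
Step 5: PC=4 exec 'ADD D, A'. After: A=0 B=12 C=-5 D=0 ZF=1 PC=5
Step 6: PC=5 exec 'MOV B, D'. After: A=0 B=0 C=-5 D=0 ZF=1 PC=6
Step 7: PC=6 exec 'SUB A, 7'. After: A=-7 B=0 C=-5 D=0 ZF=0 PC=7
Step 8: PC=7 exec 'MOV C, 4'. After: A=-7 B=0 C=4 D=0 ZF=0 PC=8
Step 9: PC=8 exec 'SUB C, B'. After: A=-7 B=0 C=4 D=0 ZF=0 PC=9
Step 10: PC=9 exec 'ADD B, D'. After: A=-7 B=0 C=4 D=0 ZF=1 PC=10
Step 11: PC=10 exec 'HALT'. After: A=-7 B=0 C=4 D=0 ZF=1 PC=10 HALTED
Total instructions executed: 11

Answer: 11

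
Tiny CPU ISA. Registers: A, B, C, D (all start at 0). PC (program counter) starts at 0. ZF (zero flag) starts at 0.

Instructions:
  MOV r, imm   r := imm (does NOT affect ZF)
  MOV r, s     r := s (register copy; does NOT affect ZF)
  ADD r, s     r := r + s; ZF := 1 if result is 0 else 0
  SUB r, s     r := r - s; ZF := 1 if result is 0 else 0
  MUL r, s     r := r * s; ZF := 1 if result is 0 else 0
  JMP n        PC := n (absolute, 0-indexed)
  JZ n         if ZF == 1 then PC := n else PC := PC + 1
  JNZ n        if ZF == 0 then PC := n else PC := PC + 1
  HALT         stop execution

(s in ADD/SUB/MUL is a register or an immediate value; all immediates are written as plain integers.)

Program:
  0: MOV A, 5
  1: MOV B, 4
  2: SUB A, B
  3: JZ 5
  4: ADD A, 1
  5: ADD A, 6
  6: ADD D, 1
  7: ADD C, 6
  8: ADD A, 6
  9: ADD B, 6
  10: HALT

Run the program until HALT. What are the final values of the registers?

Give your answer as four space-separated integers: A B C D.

Answer: 14 10 6 1

Derivation:
Step 1: PC=0 exec 'MOV A, 5'. After: A=5 B=0 C=0 D=0 ZF=0 PC=1
Step 2: PC=1 exec 'MOV B, 4'. After: A=5 B=4 C=0 D=0 ZF=0 PC=2
Step 3: PC=2 exec 'SUB A, B'. After: A=1 B=4 C=0 D=0 ZF=0 PC=3
Step 4: PC=3 exec 'JZ 5'. After: A=1 B=4 C=0 D=0 ZF=0 PC=4
Step 5: PC=4 exec 'ADD A, 1'. After: A=2 B=4 C=0 D=0 ZF=0 PC=5
Step 6: PC=5 exec 'ADD A, 6'. After: A=8 B=4 C=0 D=0 ZF=0 PC=6
Step 7: PC=6 exec 'ADD D, 1'. After: A=8 B=4 C=0 D=1 ZF=0 PC=7
Step 8: PC=7 exec 'ADD C, 6'. After: A=8 B=4 C=6 D=1 ZF=0 PC=8
Step 9: PC=8 exec 'ADD A, 6'. After: A=14 B=4 C=6 D=1 ZF=0 PC=9
Step 10: PC=9 exec 'ADD B, 6'. After: A=14 B=10 C=6 D=1 ZF=0 PC=10
Step 11: PC=10 exec 'HALT'. After: A=14 B=10 C=6 D=1 ZF=0 PC=10 HALTED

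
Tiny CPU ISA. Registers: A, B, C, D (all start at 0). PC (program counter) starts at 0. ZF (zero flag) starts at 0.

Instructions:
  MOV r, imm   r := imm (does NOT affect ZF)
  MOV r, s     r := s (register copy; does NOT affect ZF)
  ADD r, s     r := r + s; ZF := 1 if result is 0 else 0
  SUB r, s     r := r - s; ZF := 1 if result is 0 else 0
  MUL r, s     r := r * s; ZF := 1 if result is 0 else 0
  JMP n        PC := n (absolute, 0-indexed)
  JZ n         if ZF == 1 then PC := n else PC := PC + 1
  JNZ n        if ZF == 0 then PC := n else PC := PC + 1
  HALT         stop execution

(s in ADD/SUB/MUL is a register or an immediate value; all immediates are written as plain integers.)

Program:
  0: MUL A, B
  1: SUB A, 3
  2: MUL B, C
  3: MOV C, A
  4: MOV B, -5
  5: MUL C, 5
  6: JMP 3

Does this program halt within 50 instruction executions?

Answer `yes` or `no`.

Answer: no

Derivation:
Step 1: PC=0 exec 'MUL A, B'. After: A=0 B=0 C=0 D=0 ZF=1 PC=1
Step 2: PC=1 exec 'SUB A, 3'. After: A=-3 B=0 C=0 D=0 ZF=0 PC=2
Step 3: PC=2 exec 'MUL B, C'. After: A=-3 B=0 C=0 D=0 ZF=1 PC=3
Step 4: PC=3 exec 'MOV C, A'. After: A=-3 B=0 C=-3 D=0 ZF=1 PC=4
Step 5: PC=4 exec 'MOV B, -5'. After: A=-3 B=-5 C=-3 D=0 ZF=1 PC=5
Step 6: PC=5 exec 'MUL C, 5'. After: A=-3 B=-5 C=-15 D=0 ZF=0 PC=6
Step 7: PC=6 exec 'JMP 3'. After: A=-3 B=-5 C=-15 D=0 ZF=0 PC=3
Step 8: PC=3 exec 'MOV C, A'. After: A=-3 B=-5 C=-3 D=0 ZF=0 PC=4
Step 9: PC=4 exec 'MOV B, -5'. After: A=-3 B=-5 C=-3 D=0 ZF=0 PC=5
Step 10: PC=5 exec 'MUL C, 5'. After: A=-3 B=-5 C=-15 D=0 ZF=0 PC=6
State after step 10 equals state after step 6: the program is in a cycle of length 4 and will never halt.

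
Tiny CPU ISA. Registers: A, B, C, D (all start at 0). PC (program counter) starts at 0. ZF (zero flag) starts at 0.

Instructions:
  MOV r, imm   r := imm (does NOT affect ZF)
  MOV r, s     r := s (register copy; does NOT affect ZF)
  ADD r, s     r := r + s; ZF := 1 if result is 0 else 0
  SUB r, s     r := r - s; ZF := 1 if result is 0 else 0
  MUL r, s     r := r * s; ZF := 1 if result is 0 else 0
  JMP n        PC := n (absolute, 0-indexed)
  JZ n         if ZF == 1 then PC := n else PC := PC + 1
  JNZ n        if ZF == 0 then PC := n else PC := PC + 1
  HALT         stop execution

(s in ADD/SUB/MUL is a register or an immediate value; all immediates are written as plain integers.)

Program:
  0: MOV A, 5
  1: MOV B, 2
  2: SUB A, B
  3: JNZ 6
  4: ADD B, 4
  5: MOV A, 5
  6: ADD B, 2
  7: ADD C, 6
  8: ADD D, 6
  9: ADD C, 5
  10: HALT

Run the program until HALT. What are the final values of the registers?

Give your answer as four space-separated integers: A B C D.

Step 1: PC=0 exec 'MOV A, 5'. After: A=5 B=0 C=0 D=0 ZF=0 PC=1
Step 2: PC=1 exec 'MOV B, 2'. After: A=5 B=2 C=0 D=0 ZF=0 PC=2
Step 3: PC=2 exec 'SUB A, B'. After: A=3 B=2 C=0 D=0 ZF=0 PC=3
Step 4: PC=3 exec 'JNZ 6'. After: A=3 B=2 C=0 D=0 ZF=0 PC=6
Step 5: PC=6 exec 'ADD B, 2'. After: A=3 B=4 C=0 D=0 ZF=0 PC=7
Step 6: PC=7 exec 'ADD C, 6'. After: A=3 B=4 C=6 D=0 ZF=0 PC=8
Step 7: PC=8 exec 'ADD D, 6'. After: A=3 B=4 C=6 D=6 ZF=0 PC=9
Step 8: PC=9 exec 'ADD C, 5'. After: A=3 B=4 C=11 D=6 ZF=0 PC=10
Step 9: PC=10 exec 'HALT'. After: A=3 B=4 C=11 D=6 ZF=0 PC=10 HALTED

Answer: 3 4 11 6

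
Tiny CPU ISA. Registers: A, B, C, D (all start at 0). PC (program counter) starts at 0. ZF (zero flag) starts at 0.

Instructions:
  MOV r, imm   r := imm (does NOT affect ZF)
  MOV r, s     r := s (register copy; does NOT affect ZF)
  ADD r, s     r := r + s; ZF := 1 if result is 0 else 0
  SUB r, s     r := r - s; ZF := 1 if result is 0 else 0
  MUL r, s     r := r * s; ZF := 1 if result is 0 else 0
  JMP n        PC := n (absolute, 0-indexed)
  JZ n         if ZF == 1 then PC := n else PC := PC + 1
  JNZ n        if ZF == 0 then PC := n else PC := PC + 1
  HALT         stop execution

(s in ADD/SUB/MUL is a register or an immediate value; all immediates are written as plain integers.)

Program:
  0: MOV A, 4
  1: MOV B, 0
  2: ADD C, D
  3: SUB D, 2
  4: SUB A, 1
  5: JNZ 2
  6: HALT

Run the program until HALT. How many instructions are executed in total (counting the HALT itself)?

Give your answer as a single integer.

Step 1: PC=0 exec 'MOV A, 4'. After: A=4 B=0 C=0 D=0 ZF=0 PC=1
Step 2: PC=1 exec 'MOV B, 0'. After: A=4 B=0 C=0 D=0 ZF=0 PC=2
Step 3: PC=2 exec 'ADD C, D'. After: A=4 B=0 C=0 D=0 ZF=1 PC=3
Step 4: PC=3 exec 'SUB D, 2'. After: A=4 B=0 C=0 D=-2 ZF=0 PC=4
Step 5: PC=4 exec 'SUB A, 1'. After: A=3 B=0 C=0 D=-2 ZF=0 PC=5
Step 6: PC=5 exec 'JNZ 2'. After: A=3 B=0 C=0 D=-2 ZF=0 PC=2
Step 7: PC=2 exec 'ADD C, D'. After: A=3 B=0 C=-2 D=-2 ZF=0 PC=3
Step 8: PC=3 exec 'SUB D, 2'. After: A=3 B=0 C=-2 D=-4 ZF=0 PC=4
Step 9: PC=4 exec 'SUB A, 1'. After: A=2 B=0 C=-2 D=-4 ZF=0 PC=5
Step 10: PC=5 exec 'JNZ 2'. After: A=2 B=0 C=-2 D=-4 ZF=0 PC=2
Step 11: PC=2 exec 'ADD C, D'. After: A=2 B=0 C=-6 D=-4 ZF=0 PC=3
Step 12: PC=3 exec 'SUB D, 2'. After: A=2 B=0 C=-6 D=-6 ZF=0 PC=4
Step 13: PC=4 exec 'SUB A, 1'. After: A=1 B=0 C=-6 D=-6 ZF=0 PC=5
Step 14: PC=5 exec 'JNZ 2'. After: A=1 B=0 C=-6 D=-6 ZF=0 PC=2
Step 15: PC=2 exec 'ADD C, D'. After: A=1 B=0 C=-12 D=-6 ZF=0 PC=3
Step 16: PC=3 exec 'SUB D, 2'. After: A=1 B=0 C=-12 D=-8 ZF=0 PC=4
Step 17: PC=4 exec 'SUB A, 1'. After: A=0 B=0 C=-12 D=-8 ZF=1 PC=5
Step 18: PC=5 exec 'JNZ 2'. After: A=0 B=0 C=-12 D=-8 ZF=1 PC=6
Step 19: PC=6 exec 'HALT'. After: A=0 B=0 C=-12 D=-8 ZF=1 PC=6 HALTED
Total instructions executed: 19

Answer: 19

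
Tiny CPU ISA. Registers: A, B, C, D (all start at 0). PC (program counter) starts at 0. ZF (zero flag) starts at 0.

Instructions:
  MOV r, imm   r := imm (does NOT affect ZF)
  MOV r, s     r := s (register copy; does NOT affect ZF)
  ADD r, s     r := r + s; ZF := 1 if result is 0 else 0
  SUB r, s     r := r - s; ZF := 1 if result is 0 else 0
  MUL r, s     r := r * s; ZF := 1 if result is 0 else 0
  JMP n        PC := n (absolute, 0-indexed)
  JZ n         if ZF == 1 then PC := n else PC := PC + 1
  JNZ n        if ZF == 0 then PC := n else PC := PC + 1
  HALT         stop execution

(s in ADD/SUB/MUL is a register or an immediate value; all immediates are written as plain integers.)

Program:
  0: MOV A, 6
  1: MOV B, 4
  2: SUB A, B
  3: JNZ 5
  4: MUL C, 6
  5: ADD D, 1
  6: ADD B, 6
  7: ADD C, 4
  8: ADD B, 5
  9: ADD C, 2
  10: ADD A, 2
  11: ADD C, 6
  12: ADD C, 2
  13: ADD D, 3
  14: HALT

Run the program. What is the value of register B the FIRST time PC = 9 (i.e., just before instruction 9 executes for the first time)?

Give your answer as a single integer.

Step 1: PC=0 exec 'MOV A, 6'. After: A=6 B=0 C=0 D=0 ZF=0 PC=1
Step 2: PC=1 exec 'MOV B, 4'. After: A=6 B=4 C=0 D=0 ZF=0 PC=2
Step 3: PC=2 exec 'SUB A, B'. After: A=2 B=4 C=0 D=0 ZF=0 PC=3
Step 4: PC=3 exec 'JNZ 5'. After: A=2 B=4 C=0 D=0 ZF=0 PC=5
Step 5: PC=5 exec 'ADD D, 1'. After: A=2 B=4 C=0 D=1 ZF=0 PC=6
Step 6: PC=6 exec 'ADD B, 6'. After: A=2 B=10 C=0 D=1 ZF=0 PC=7
Step 7: PC=7 exec 'ADD C, 4'. After: A=2 B=10 C=4 D=1 ZF=0 PC=8
Step 8: PC=8 exec 'ADD B, 5'. After: A=2 B=15 C=4 D=1 ZF=0 PC=9
First time PC=9: B=15

15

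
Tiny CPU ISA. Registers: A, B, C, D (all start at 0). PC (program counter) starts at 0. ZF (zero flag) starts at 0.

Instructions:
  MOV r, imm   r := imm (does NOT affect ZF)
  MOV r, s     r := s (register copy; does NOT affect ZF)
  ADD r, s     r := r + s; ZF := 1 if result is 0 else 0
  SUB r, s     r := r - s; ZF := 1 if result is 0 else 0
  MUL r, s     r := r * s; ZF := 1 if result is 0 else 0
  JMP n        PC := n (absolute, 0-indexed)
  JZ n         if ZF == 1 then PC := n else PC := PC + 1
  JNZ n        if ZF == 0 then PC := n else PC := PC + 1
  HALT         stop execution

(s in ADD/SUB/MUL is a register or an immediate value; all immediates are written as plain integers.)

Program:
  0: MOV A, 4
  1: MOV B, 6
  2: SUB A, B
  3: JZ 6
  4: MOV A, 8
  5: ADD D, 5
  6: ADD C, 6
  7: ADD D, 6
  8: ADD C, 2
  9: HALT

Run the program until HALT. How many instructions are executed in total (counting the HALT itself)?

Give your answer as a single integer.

Step 1: PC=0 exec 'MOV A, 4'. After: A=4 B=0 C=0 D=0 ZF=0 PC=1
Step 2: PC=1 exec 'MOV B, 6'. After: A=4 B=6 C=0 D=0 ZF=0 PC=2
Step 3: PC=2 exec 'SUB A, B'. After: A=-2 B=6 C=0 D=0 ZF=0 PC=3
Step 4: PC=3 exec 'JZ 6'. After: A=-2 B=6 C=0 D=0 ZF=0 PC=4
Step 5: PC=4 exec 'MOV A, 8'. After: A=8 B=6 C=0 D=0 ZF=0 PC=5
Step 6: PC=5 exec 'ADD D, 5'. After: A=8 B=6 C=0 D=5 ZF=0 PC=6
Step 7: PC=6 exec 'ADD C, 6'. After: A=8 B=6 C=6 D=5 ZF=0 PC=7
Step 8: PC=7 exec 'ADD D, 6'. After: A=8 B=6 C=6 D=11 ZF=0 PC=8
Step 9: PC=8 exec 'ADD C, 2'. After: A=8 B=6 C=8 D=11 ZF=0 PC=9
Step 10: PC=9 exec 'HALT'. After: A=8 B=6 C=8 D=11 ZF=0 PC=9 HALTED
Total instructions executed: 10

Answer: 10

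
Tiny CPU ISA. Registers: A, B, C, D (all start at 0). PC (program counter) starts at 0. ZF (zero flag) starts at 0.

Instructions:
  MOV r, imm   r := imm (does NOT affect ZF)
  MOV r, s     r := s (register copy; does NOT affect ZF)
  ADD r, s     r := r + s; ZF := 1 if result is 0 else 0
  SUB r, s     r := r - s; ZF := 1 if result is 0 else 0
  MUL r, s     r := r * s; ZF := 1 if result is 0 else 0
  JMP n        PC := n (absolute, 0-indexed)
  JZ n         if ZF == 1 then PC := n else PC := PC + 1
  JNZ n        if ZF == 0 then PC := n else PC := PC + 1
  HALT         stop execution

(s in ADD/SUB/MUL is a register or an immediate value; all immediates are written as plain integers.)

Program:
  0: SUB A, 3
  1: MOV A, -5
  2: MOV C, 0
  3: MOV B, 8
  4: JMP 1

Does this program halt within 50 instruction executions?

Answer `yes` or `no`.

Answer: no

Derivation:
Step 1: PC=0 exec 'SUB A, 3'. After: A=-3 B=0 C=0 D=0 ZF=0 PC=1
Step 2: PC=1 exec 'MOV A, -5'. After: A=-5 B=0 C=0 D=0 ZF=0 PC=2
Step 3: PC=2 exec 'MOV C, 0'. After: A=-5 B=0 C=0 D=0 ZF=0 PC=3
Step 4: PC=3 exec 'MOV B, 8'. After: A=-5 B=8 C=0 D=0 ZF=0 PC=4
Step 5: PC=4 exec 'JMP 1'. After: A=-5 B=8 C=0 D=0 ZF=0 PC=1
Step 6: PC=1 exec 'MOV A, -5'. After: A=-5 B=8 C=0 D=0 ZF=0 PC=2
Step 7: PC=2 exec 'MOV C, 0'. After: A=-5 B=8 C=0 D=0 ZF=0 PC=3
Step 8: PC=3 exec 'MOV B, 8'. After: A=-5 B=8 C=0 D=0 ZF=0 PC=4
State after step 8 equals state after step 4: the program is in a cycle of length 4 and will never halt.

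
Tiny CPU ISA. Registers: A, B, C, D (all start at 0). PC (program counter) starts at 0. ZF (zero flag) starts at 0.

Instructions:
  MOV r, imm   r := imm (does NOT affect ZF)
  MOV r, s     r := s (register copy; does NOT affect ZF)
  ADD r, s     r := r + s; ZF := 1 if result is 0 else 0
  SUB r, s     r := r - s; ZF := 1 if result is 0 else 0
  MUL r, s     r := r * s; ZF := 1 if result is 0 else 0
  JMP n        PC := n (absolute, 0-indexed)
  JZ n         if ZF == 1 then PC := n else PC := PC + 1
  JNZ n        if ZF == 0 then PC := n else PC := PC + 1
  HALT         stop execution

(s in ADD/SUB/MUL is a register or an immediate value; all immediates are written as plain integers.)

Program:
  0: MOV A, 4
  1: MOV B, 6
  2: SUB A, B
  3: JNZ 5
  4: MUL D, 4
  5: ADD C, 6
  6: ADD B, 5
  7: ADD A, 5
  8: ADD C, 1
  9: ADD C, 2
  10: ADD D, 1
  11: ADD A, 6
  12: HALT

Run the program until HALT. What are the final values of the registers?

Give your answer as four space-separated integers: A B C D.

Step 1: PC=0 exec 'MOV A, 4'. After: A=4 B=0 C=0 D=0 ZF=0 PC=1
Step 2: PC=1 exec 'MOV B, 6'. After: A=4 B=6 C=0 D=0 ZF=0 PC=2
Step 3: PC=2 exec 'SUB A, B'. After: A=-2 B=6 C=0 D=0 ZF=0 PC=3
Step 4: PC=3 exec 'JNZ 5'. After: A=-2 B=6 C=0 D=0 ZF=0 PC=5
Step 5: PC=5 exec 'ADD C, 6'. After: A=-2 B=6 C=6 D=0 ZF=0 PC=6
Step 6: PC=6 exec 'ADD B, 5'. After: A=-2 B=11 C=6 D=0 ZF=0 PC=7
Step 7: PC=7 exec 'ADD A, 5'. After: A=3 B=11 C=6 D=0 ZF=0 PC=8
Step 8: PC=8 exec 'ADD C, 1'. After: A=3 B=11 C=7 D=0 ZF=0 PC=9
Step 9: PC=9 exec 'ADD C, 2'. After: A=3 B=11 C=9 D=0 ZF=0 PC=10
Step 10: PC=10 exec 'ADD D, 1'. After: A=3 B=11 C=9 D=1 ZF=0 PC=11
Step 11: PC=11 exec 'ADD A, 6'. After: A=9 B=11 C=9 D=1 ZF=0 PC=12
Step 12: PC=12 exec 'HALT'. After: A=9 B=11 C=9 D=1 ZF=0 PC=12 HALTED

Answer: 9 11 9 1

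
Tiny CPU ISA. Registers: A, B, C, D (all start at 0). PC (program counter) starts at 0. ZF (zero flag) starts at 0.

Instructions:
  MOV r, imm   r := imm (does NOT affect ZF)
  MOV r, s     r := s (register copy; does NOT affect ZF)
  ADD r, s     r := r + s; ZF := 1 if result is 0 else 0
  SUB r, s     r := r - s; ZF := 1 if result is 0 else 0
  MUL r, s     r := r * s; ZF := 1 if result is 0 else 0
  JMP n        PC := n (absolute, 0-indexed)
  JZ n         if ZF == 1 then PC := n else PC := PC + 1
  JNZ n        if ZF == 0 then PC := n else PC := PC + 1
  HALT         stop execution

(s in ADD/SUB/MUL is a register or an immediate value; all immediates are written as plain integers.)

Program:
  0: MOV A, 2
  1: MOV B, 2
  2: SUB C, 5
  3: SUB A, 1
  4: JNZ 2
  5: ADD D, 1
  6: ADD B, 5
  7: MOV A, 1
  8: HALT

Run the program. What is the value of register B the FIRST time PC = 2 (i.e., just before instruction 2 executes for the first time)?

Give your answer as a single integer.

Step 1: PC=0 exec 'MOV A, 2'. After: A=2 B=0 C=0 D=0 ZF=0 PC=1
Step 2: PC=1 exec 'MOV B, 2'. After: A=2 B=2 C=0 D=0 ZF=0 PC=2
First time PC=2: B=2

2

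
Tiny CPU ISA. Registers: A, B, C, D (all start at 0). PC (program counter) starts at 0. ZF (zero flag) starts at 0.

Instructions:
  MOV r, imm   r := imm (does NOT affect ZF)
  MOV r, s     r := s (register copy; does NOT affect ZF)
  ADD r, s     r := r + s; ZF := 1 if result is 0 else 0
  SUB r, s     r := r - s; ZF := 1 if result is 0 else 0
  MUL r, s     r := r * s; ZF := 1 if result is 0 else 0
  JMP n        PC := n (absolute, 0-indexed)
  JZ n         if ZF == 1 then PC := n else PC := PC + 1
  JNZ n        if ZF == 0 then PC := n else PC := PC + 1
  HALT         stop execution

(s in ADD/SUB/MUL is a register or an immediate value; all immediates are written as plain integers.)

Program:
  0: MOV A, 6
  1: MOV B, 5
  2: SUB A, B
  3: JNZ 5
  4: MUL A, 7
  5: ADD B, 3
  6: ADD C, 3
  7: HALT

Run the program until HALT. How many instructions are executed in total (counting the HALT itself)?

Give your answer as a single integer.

Answer: 7

Derivation:
Step 1: PC=0 exec 'MOV A, 6'. After: A=6 B=0 C=0 D=0 ZF=0 PC=1
Step 2: PC=1 exec 'MOV B, 5'. After: A=6 B=5 C=0 D=0 ZF=0 PC=2
Step 3: PC=2 exec 'SUB A, B'. After: A=1 B=5 C=0 D=0 ZF=0 PC=3
Step 4: PC=3 exec 'JNZ 5'. After: A=1 B=5 C=0 D=0 ZF=0 PC=5
Step 5: PC=5 exec 'ADD B, 3'. After: A=1 B=8 C=0 D=0 ZF=0 PC=6
Step 6: PC=6 exec 'ADD C, 3'. After: A=1 B=8 C=3 D=0 ZF=0 PC=7
Step 7: PC=7 exec 'HALT'. After: A=1 B=8 C=3 D=0 ZF=0 PC=7 HALTED
Total instructions executed: 7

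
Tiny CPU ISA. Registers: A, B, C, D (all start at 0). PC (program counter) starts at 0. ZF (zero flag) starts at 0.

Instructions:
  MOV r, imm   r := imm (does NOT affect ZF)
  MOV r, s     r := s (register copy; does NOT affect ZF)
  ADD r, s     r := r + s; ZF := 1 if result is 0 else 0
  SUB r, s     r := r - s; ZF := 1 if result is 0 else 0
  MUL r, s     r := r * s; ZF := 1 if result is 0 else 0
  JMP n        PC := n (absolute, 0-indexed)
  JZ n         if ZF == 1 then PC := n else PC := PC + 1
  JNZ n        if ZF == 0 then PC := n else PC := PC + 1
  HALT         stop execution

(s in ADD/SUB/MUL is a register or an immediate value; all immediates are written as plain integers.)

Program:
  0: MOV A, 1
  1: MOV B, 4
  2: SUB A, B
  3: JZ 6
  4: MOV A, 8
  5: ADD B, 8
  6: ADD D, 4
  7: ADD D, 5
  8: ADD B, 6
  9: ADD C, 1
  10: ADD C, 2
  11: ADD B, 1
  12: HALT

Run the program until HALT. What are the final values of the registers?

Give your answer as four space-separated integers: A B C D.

Answer: 8 19 3 9

Derivation:
Step 1: PC=0 exec 'MOV A, 1'. After: A=1 B=0 C=0 D=0 ZF=0 PC=1
Step 2: PC=1 exec 'MOV B, 4'. After: A=1 B=4 C=0 D=0 ZF=0 PC=2
Step 3: PC=2 exec 'SUB A, B'. After: A=-3 B=4 C=0 D=0 ZF=0 PC=3
Step 4: PC=3 exec 'JZ 6'. After: A=-3 B=4 C=0 D=0 ZF=0 PC=4
Step 5: PC=4 exec 'MOV A, 8'. After: A=8 B=4 C=0 D=0 ZF=0 PC=5
Step 6: PC=5 exec 'ADD B, 8'. After: A=8 B=12 C=0 D=0 ZF=0 PC=6
Step 7: PC=6 exec 'ADD D, 4'. After: A=8 B=12 C=0 D=4 ZF=0 PC=7
Step 8: PC=7 exec 'ADD D, 5'. After: A=8 B=12 C=0 D=9 ZF=0 PC=8
Step 9: PC=8 exec 'ADD B, 6'. After: A=8 B=18 C=0 D=9 ZF=0 PC=9
Step 10: PC=9 exec 'ADD C, 1'. After: A=8 B=18 C=1 D=9 ZF=0 PC=10
Step 11: PC=10 exec 'ADD C, 2'. After: A=8 B=18 C=3 D=9 ZF=0 PC=11
Step 12: PC=11 exec 'ADD B, 1'. After: A=8 B=19 C=3 D=9 ZF=0 PC=12
Step 13: PC=12 exec 'HALT'. After: A=8 B=19 C=3 D=9 ZF=0 PC=12 HALTED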